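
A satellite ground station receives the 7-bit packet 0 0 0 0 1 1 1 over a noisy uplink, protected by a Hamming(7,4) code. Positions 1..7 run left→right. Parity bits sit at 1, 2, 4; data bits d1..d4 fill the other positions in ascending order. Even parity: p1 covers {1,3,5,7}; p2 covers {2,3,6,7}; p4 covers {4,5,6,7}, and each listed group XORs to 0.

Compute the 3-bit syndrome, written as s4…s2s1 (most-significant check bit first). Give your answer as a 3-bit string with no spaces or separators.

100

s1 (pos 1,3,5,7): 0⊕0⊕1⊕1 = 0
s2 (pos 2,3,6,7): 0⊕0⊕1⊕1 = 0
s4 (pos 4,5,6,7): 0⊕1⊕1⊕1 = 1
Syndrome s4…s1 = 100 → error at position 4.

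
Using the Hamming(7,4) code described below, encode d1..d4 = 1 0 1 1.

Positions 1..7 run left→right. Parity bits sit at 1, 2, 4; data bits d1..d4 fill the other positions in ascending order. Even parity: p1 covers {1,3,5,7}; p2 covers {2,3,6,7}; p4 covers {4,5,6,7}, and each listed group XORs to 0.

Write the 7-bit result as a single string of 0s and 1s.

Place data at non-parity positions: p1 p2 1 p4 0 1 1
p1 (pos 1,3,5,7): XOR of data positions = 1⊕0⊕1 = 0
p2 (pos 2,3,6,7): XOR of data positions = 1⊕1⊕1 = 1
p4 (pos 4,5,6,7): XOR of data positions = 0⊕1⊕1 = 0
Codeword: 0110011

0110011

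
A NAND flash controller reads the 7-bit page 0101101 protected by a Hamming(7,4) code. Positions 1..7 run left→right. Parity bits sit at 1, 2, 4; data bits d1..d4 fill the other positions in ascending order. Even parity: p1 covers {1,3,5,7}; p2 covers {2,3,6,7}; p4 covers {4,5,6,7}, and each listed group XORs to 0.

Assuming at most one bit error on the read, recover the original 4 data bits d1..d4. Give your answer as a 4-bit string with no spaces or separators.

0101

s1 (pos 1,3,5,7): 0⊕0⊕1⊕1 = 0
s2 (pos 2,3,6,7): 1⊕0⊕0⊕1 = 0
s4 (pos 4,5,6,7): 1⊕1⊕0⊕1 = 1
Syndrome s4…s1 = 100 → error at position 4.
Flip position 4: 0101101 → 0100101
Read data bits from positions 3,5,6,7: 0101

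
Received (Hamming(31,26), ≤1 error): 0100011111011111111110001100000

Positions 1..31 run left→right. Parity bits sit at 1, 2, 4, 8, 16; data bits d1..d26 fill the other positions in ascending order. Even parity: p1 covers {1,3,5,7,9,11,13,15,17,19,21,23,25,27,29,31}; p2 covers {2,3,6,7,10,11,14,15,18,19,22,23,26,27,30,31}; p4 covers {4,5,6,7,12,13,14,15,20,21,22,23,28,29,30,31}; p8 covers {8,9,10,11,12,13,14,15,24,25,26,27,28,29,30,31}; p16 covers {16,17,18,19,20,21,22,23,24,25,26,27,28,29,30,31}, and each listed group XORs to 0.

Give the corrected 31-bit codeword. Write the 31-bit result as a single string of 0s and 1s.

0100011110011111111110001100000

s1 (pos 1,3,5,7,9,11,13,15,17,19,21,23,25,27,29,31): 0⊕0⊕0⊕1⊕1⊕0⊕1⊕1⊕1⊕1⊕1⊕0⊕1⊕0⊕0⊕0 = 0
s2 (pos 2,3,6,7,10,11,14,15,18,19,22,23,26,27,30,31): 1⊕0⊕1⊕1⊕1⊕0⊕1⊕1⊕1⊕1⊕0⊕0⊕1⊕0⊕0⊕0 = 1
s4 (pos 4,5,6,7,12,13,14,15,20,21,22,23,28,29,30,31): 0⊕0⊕1⊕1⊕1⊕1⊕1⊕1⊕1⊕1⊕0⊕0⊕0⊕0⊕0⊕0 = 0
s8 (pos 8,9,10,11,12,13,14,15,24,25,26,27,28,29,30,31): 1⊕1⊕1⊕0⊕1⊕1⊕1⊕1⊕0⊕1⊕1⊕0⊕0⊕0⊕0⊕0 = 1
s16 (pos 16,17,18,19,20,21,22,23,24,25,26,27,28,29,30,31): 1⊕1⊕1⊕1⊕1⊕1⊕0⊕0⊕0⊕1⊕1⊕0⊕0⊕0⊕0⊕0 = 0
Syndrome s16…s1 = 01010 → error at position 10.
Flip position 10: 0100011111011111111110001100000 → 0100011110011111111110001100000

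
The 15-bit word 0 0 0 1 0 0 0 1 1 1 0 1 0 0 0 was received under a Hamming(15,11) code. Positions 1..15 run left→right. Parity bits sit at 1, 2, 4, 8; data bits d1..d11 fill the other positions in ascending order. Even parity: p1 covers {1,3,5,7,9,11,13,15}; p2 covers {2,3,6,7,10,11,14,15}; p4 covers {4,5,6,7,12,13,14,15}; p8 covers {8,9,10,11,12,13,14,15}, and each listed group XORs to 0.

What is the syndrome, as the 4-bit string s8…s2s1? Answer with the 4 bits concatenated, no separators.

0011

s1 (pos 1,3,5,7,9,11,13,15): 0⊕0⊕0⊕0⊕1⊕0⊕0⊕0 = 1
s2 (pos 2,3,6,7,10,11,14,15): 0⊕0⊕0⊕0⊕1⊕0⊕0⊕0 = 1
s4 (pos 4,5,6,7,12,13,14,15): 1⊕0⊕0⊕0⊕1⊕0⊕0⊕0 = 0
s8 (pos 8,9,10,11,12,13,14,15): 1⊕1⊕1⊕0⊕1⊕0⊕0⊕0 = 0
Syndrome s8…s1 = 0011 → error at position 3.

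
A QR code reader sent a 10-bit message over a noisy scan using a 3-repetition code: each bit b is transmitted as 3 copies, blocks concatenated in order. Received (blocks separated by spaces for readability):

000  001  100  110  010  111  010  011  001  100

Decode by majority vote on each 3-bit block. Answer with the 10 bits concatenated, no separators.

0001010100

Block 1 (000): 0 ones → 0
Block 2 (001): 1 one → 0
Block 3 (100): 1 one → 0
Block 4 (110): 2 ones → 1
Block 5 (010): 1 one → 0
Block 6 (111): 3 ones → 1
Block 7 (010): 1 one → 0
Block 8 (011): 2 ones → 1
Block 9 (001): 1 one → 0
Block 10 (100): 1 one → 0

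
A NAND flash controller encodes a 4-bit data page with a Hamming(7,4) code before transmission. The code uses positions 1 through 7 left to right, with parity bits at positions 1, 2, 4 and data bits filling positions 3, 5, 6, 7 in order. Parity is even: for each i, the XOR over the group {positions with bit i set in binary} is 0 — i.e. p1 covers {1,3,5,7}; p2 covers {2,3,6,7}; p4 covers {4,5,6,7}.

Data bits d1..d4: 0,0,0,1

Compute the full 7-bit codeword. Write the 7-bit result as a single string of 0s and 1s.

1101001

Place data at non-parity positions: p1 p2 0 p4 0 0 1
p1 (pos 1,3,5,7): XOR of data positions = 0⊕0⊕1 = 1
p2 (pos 2,3,6,7): XOR of data positions = 0⊕0⊕1 = 1
p4 (pos 4,5,6,7): XOR of data positions = 0⊕0⊕1 = 1
Codeword: 1101001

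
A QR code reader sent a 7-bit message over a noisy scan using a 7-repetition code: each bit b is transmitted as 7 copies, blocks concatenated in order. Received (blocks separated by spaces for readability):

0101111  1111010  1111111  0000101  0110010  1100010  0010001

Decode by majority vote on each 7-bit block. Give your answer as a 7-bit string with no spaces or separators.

Block 1 (0101111): 5 ones → 1
Block 2 (1111010): 5 ones → 1
Block 3 (1111111): 7 ones → 1
Block 4 (0000101): 2 ones → 0
Block 5 (0110010): 3 ones → 0
Block 6 (1100010): 3 ones → 0
Block 7 (0010001): 2 ones → 0

1110000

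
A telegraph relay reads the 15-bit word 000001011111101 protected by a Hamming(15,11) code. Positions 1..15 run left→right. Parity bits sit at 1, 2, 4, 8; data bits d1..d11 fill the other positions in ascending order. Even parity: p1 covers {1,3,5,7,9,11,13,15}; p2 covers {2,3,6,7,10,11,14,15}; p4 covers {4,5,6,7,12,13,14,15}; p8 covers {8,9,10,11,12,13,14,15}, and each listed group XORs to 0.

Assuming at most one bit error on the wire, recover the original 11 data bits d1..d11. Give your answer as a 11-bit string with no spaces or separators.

00101111101

s1 (pos 1,3,5,7,9,11,13,15): 0⊕0⊕0⊕0⊕1⊕1⊕1⊕1 = 0
s2 (pos 2,3,6,7,10,11,14,15): 0⊕0⊕1⊕0⊕1⊕1⊕0⊕1 = 0
s4 (pos 4,5,6,7,12,13,14,15): 0⊕0⊕1⊕0⊕1⊕1⊕0⊕1 = 0
s8 (pos 8,9,10,11,12,13,14,15): 1⊕1⊕1⊕1⊕1⊕1⊕0⊕1 = 1
Syndrome s8…s1 = 1000 → error at position 8.
Flip position 8: 000001011111101 → 000001001111101
Read data bits from positions 3,5,6,7,9,10,11,12,13,14,15: 00101111101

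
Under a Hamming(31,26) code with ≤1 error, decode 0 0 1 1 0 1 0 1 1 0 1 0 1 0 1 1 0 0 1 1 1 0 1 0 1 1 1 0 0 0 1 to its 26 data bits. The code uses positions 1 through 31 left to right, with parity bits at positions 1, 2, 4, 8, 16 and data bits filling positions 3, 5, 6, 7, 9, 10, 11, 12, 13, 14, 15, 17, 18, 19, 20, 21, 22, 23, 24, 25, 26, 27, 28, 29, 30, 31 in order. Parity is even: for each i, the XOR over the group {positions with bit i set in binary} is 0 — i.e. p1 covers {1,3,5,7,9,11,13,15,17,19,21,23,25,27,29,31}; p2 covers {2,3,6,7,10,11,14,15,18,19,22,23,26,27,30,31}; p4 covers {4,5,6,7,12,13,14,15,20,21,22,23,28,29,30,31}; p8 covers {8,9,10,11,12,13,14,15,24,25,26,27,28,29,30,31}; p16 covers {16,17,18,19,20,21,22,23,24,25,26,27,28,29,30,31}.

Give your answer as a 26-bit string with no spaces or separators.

s1 (pos 1,3,5,7,9,11,13,15,17,19,21,23,25,27,29,31): 0⊕1⊕0⊕0⊕1⊕1⊕1⊕1⊕0⊕1⊕1⊕1⊕1⊕1⊕0⊕1 = 1
s2 (pos 2,3,6,7,10,11,14,15,18,19,22,23,26,27,30,31): 0⊕1⊕1⊕0⊕0⊕1⊕0⊕1⊕0⊕1⊕0⊕1⊕1⊕1⊕0⊕1 = 1
s4 (pos 4,5,6,7,12,13,14,15,20,21,22,23,28,29,30,31): 1⊕0⊕1⊕0⊕0⊕1⊕0⊕1⊕1⊕1⊕0⊕1⊕0⊕0⊕0⊕1 = 0
s8 (pos 8,9,10,11,12,13,14,15,24,25,26,27,28,29,30,31): 1⊕1⊕0⊕1⊕0⊕1⊕0⊕1⊕0⊕1⊕1⊕1⊕0⊕0⊕0⊕1 = 1
s16 (pos 16,17,18,19,20,21,22,23,24,25,26,27,28,29,30,31): 1⊕0⊕0⊕1⊕1⊕1⊕0⊕1⊕0⊕1⊕1⊕1⊕0⊕0⊕0⊕1 = 1
Syndrome s16…s1 = 11011 → error at position 27.
Flip position 27: 0011010110101011001110101110001 → 0011010110101011001110101100001
Read data bits from positions 3,5,6,7,9,10,11,12,13,14,15,17,18,19,20,21,22,23,24,25,26,27,28,29,30,31: 10101010101001110101100001

10101010101001110101100001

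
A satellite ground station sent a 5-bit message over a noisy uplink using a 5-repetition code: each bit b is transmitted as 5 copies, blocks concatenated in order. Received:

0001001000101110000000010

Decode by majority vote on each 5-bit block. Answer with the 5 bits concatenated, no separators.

00100

Block 1 (00010): 1 one → 0
Block 2 (01000): 1 one → 0
Block 3 (10111): 4 ones → 1
Block 4 (00000): 0 ones → 0
Block 5 (00010): 1 one → 0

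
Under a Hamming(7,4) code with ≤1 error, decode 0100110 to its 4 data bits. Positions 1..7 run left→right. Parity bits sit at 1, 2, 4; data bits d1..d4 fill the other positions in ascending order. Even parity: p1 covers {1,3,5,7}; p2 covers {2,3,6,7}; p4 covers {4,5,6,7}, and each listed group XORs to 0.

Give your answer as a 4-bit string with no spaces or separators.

s1 (pos 1,3,5,7): 0⊕0⊕1⊕0 = 1
s2 (pos 2,3,6,7): 1⊕0⊕1⊕0 = 0
s4 (pos 4,5,6,7): 0⊕1⊕1⊕0 = 0
Syndrome s4…s1 = 001 → error at position 1.
Flip position 1: 0100110 → 1100110
Read data bits from positions 3,5,6,7: 0110

0110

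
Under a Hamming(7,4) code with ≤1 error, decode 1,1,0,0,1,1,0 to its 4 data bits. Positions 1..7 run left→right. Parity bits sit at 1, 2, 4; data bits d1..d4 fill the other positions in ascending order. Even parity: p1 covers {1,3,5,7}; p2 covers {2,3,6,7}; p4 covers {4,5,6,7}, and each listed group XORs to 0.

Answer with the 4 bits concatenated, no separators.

0110

s1 (pos 1,3,5,7): 1⊕0⊕1⊕0 = 0
s2 (pos 2,3,6,7): 1⊕0⊕1⊕0 = 0
s4 (pos 4,5,6,7): 0⊕1⊕1⊕0 = 0
Syndrome s4…s1 = 000 → no error.
Read data bits from positions 3,5,6,7: 0110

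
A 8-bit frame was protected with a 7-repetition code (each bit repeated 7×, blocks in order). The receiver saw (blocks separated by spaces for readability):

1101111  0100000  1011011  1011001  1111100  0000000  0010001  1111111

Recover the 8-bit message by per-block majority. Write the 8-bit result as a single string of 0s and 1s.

Block 1 (1101111): 6 ones → 1
Block 2 (0100000): 1 one → 0
Block 3 (1011011): 5 ones → 1
Block 4 (1011001): 4 ones → 1
Block 5 (1111100): 5 ones → 1
Block 6 (0000000): 0 ones → 0
Block 7 (0010001): 2 ones → 0
Block 8 (1111111): 7 ones → 1

10111001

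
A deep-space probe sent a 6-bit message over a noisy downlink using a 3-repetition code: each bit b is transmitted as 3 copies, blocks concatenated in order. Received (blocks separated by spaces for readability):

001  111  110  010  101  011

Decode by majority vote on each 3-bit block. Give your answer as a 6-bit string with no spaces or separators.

Block 1 (001): 1 one → 0
Block 2 (111): 3 ones → 1
Block 3 (110): 2 ones → 1
Block 4 (010): 1 one → 0
Block 5 (101): 2 ones → 1
Block 6 (011): 2 ones → 1

011011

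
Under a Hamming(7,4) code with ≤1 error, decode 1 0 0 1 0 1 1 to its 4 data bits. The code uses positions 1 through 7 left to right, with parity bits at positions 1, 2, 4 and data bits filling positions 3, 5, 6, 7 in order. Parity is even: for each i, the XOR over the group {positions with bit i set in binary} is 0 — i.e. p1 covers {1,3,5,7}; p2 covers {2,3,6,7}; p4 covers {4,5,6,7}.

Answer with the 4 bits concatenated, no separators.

0011

s1 (pos 1,3,5,7): 1⊕0⊕0⊕1 = 0
s2 (pos 2,3,6,7): 0⊕0⊕1⊕1 = 0
s4 (pos 4,5,6,7): 1⊕0⊕1⊕1 = 1
Syndrome s4…s1 = 100 → error at position 4.
Flip position 4: 1001011 → 1000011
Read data bits from positions 3,5,6,7: 0011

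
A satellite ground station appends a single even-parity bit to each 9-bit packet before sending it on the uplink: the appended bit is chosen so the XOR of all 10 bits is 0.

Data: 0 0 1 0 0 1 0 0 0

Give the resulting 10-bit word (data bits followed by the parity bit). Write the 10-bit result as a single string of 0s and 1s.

0010010000

XOR of the 9 data bits: 0⊕0⊕1⊕0⊕0⊕1⊕0⊕0⊕0 = 0
Parity bit = 0 (so all 10 bits XOR to 0).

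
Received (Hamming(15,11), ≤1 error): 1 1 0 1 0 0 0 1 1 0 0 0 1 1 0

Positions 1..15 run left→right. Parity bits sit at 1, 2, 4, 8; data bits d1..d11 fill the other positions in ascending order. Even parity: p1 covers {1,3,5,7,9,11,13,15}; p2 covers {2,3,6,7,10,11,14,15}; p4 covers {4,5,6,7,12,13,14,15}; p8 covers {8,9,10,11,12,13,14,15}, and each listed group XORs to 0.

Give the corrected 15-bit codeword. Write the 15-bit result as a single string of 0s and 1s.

110110011000110

s1 (pos 1,3,5,7,9,11,13,15): 1⊕0⊕0⊕0⊕1⊕0⊕1⊕0 = 1
s2 (pos 2,3,6,7,10,11,14,15): 1⊕0⊕0⊕0⊕0⊕0⊕1⊕0 = 0
s4 (pos 4,5,6,7,12,13,14,15): 1⊕0⊕0⊕0⊕0⊕1⊕1⊕0 = 1
s8 (pos 8,9,10,11,12,13,14,15): 1⊕1⊕0⊕0⊕0⊕1⊕1⊕0 = 0
Syndrome s8…s1 = 0101 → error at position 5.
Flip position 5: 110100011000110 → 110110011000110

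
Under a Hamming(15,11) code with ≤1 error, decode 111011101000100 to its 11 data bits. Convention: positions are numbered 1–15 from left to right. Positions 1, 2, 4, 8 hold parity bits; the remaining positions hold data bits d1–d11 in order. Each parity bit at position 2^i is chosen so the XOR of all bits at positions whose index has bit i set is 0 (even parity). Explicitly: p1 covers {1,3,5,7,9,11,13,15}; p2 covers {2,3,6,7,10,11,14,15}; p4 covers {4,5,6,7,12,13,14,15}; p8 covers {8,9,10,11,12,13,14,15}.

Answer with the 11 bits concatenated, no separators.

11111000100

s1 (pos 1,3,5,7,9,11,13,15): 1⊕1⊕1⊕1⊕1⊕0⊕1⊕0 = 0
s2 (pos 2,3,6,7,10,11,14,15): 1⊕1⊕1⊕1⊕0⊕0⊕0⊕0 = 0
s4 (pos 4,5,6,7,12,13,14,15): 0⊕1⊕1⊕1⊕0⊕1⊕0⊕0 = 0
s8 (pos 8,9,10,11,12,13,14,15): 0⊕1⊕0⊕0⊕0⊕1⊕0⊕0 = 0
Syndrome s8…s1 = 0000 → no error.
Read data bits from positions 3,5,6,7,9,10,11,12,13,14,15: 11111000100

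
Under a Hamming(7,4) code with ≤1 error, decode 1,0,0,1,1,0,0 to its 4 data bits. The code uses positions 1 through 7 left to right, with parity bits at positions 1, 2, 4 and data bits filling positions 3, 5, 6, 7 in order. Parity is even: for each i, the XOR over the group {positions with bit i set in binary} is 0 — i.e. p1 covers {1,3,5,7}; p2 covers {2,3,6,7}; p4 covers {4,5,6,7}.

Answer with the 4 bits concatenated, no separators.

0100

s1 (pos 1,3,5,7): 1⊕0⊕1⊕0 = 0
s2 (pos 2,3,6,7): 0⊕0⊕0⊕0 = 0
s4 (pos 4,5,6,7): 1⊕1⊕0⊕0 = 0
Syndrome s4…s1 = 000 → no error.
Read data bits from positions 3,5,6,7: 0100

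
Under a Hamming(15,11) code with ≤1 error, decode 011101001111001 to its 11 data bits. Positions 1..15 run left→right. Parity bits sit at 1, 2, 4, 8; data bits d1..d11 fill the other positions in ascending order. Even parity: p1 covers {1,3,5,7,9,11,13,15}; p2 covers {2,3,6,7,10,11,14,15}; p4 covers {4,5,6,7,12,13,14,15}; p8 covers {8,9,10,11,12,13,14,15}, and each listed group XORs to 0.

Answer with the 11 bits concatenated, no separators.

10101111001

s1 (pos 1,3,5,7,9,11,13,15): 0⊕1⊕0⊕0⊕1⊕1⊕0⊕1 = 0
s2 (pos 2,3,6,7,10,11,14,15): 1⊕1⊕1⊕0⊕1⊕1⊕0⊕1 = 0
s4 (pos 4,5,6,7,12,13,14,15): 1⊕0⊕1⊕0⊕1⊕0⊕0⊕1 = 0
s8 (pos 8,9,10,11,12,13,14,15): 0⊕1⊕1⊕1⊕1⊕0⊕0⊕1 = 1
Syndrome s8…s1 = 1000 → error at position 8.
Flip position 8: 011101001111001 → 011101011111001
Read data bits from positions 3,5,6,7,9,10,11,12,13,14,15: 10101111001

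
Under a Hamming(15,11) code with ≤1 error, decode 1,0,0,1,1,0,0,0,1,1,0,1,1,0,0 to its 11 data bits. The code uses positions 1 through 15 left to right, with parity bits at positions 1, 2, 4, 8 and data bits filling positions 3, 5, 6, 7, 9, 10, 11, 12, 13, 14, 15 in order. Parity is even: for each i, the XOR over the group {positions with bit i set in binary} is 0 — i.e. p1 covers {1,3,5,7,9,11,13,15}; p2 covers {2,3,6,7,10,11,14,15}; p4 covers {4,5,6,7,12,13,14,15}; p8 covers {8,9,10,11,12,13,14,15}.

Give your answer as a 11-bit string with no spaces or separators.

01001101100

s1 (pos 1,3,5,7,9,11,13,15): 1⊕0⊕1⊕0⊕1⊕0⊕1⊕0 = 0
s2 (pos 2,3,6,7,10,11,14,15): 0⊕0⊕0⊕0⊕1⊕0⊕0⊕0 = 1
s4 (pos 4,5,6,7,12,13,14,15): 1⊕1⊕0⊕0⊕1⊕1⊕0⊕0 = 0
s8 (pos 8,9,10,11,12,13,14,15): 0⊕1⊕1⊕0⊕1⊕1⊕0⊕0 = 0
Syndrome s8…s1 = 0010 → error at position 2.
Flip position 2: 100110001101100 → 110110001101100
Read data bits from positions 3,5,6,7,9,10,11,12,13,14,15: 01001101100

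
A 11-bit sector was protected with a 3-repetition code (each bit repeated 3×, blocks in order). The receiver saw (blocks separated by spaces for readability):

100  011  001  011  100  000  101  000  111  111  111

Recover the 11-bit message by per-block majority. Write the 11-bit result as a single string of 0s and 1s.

01010010111

Block 1 (100): 1 one → 0
Block 2 (011): 2 ones → 1
Block 3 (001): 1 one → 0
Block 4 (011): 2 ones → 1
Block 5 (100): 1 one → 0
Block 6 (000): 0 ones → 0
Block 7 (101): 2 ones → 1
Block 8 (000): 0 ones → 0
Block 9 (111): 3 ones → 1
Block 10 (111): 3 ones → 1
Block 11 (111): 3 ones → 1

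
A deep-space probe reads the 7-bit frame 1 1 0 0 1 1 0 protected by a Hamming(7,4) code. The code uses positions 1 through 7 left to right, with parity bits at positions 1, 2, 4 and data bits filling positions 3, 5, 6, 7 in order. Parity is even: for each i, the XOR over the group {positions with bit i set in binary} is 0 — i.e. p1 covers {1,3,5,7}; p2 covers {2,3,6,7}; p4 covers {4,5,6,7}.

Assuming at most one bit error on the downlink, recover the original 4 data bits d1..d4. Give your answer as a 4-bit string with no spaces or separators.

0110

s1 (pos 1,3,5,7): 1⊕0⊕1⊕0 = 0
s2 (pos 2,3,6,7): 1⊕0⊕1⊕0 = 0
s4 (pos 4,5,6,7): 0⊕1⊕1⊕0 = 0
Syndrome s4…s1 = 000 → no error.
Read data bits from positions 3,5,6,7: 0110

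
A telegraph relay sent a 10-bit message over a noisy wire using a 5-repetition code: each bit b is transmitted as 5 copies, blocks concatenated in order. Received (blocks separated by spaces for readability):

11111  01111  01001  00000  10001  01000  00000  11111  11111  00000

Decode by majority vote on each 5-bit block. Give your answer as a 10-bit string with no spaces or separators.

Block 1 (11111): 5 ones → 1
Block 2 (01111): 4 ones → 1
Block 3 (01001): 2 ones → 0
Block 4 (00000): 0 ones → 0
Block 5 (10001): 2 ones → 0
Block 6 (01000): 1 one → 0
Block 7 (00000): 0 ones → 0
Block 8 (11111): 5 ones → 1
Block 9 (11111): 5 ones → 1
Block 10 (00000): 0 ones → 0

1100000110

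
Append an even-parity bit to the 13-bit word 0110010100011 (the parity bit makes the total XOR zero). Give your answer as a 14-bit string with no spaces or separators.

01100101000110

XOR of the 13 data bits: 0⊕1⊕1⊕0⊕0⊕1⊕0⊕1⊕0⊕0⊕0⊕1⊕1 = 0
Parity bit = 0 (so all 14 bits XOR to 0).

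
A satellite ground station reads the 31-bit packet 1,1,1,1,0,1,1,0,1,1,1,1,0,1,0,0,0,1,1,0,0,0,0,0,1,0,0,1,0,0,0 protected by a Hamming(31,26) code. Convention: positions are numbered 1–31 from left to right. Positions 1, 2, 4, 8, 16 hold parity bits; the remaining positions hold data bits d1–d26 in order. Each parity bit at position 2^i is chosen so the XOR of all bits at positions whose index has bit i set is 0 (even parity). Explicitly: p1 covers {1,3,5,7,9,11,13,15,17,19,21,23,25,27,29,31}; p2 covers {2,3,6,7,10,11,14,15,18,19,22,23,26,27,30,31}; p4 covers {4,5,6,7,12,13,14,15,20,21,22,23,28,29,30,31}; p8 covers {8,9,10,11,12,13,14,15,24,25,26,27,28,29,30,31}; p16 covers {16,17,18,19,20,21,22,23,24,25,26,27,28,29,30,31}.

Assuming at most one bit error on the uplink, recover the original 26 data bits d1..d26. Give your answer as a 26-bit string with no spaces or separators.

s1 (pos 1,3,5,7,9,11,13,15,17,19,21,23,25,27,29,31): 1⊕1⊕0⊕1⊕1⊕1⊕0⊕0⊕0⊕1⊕0⊕0⊕1⊕0⊕0⊕0 = 1
s2 (pos 2,3,6,7,10,11,14,15,18,19,22,23,26,27,30,31): 1⊕1⊕1⊕1⊕1⊕1⊕1⊕0⊕1⊕1⊕0⊕0⊕0⊕0⊕0⊕0 = 1
s4 (pos 4,5,6,7,12,13,14,15,20,21,22,23,28,29,30,31): 1⊕0⊕1⊕1⊕1⊕0⊕1⊕0⊕0⊕0⊕0⊕0⊕1⊕0⊕0⊕0 = 0
s8 (pos 8,9,10,11,12,13,14,15,24,25,26,27,28,29,30,31): 0⊕1⊕1⊕1⊕1⊕0⊕1⊕0⊕0⊕1⊕0⊕0⊕1⊕0⊕0⊕0 = 1
s16 (pos 16,17,18,19,20,21,22,23,24,25,26,27,28,29,30,31): 0⊕0⊕1⊕1⊕0⊕0⊕0⊕0⊕0⊕1⊕0⊕0⊕1⊕0⊕0⊕0 = 0
Syndrome s16…s1 = 01011 → error at position 11.
Flip position 11: 1111011011110100011000001001000 → 1111011011010100011000001001000
Read data bits from positions 3,5,6,7,9,10,11,12,13,14,15,17,18,19,20,21,22,23,24,25,26,27,28,29,30,31: 10111101010011000001001000

10111101010011000001001000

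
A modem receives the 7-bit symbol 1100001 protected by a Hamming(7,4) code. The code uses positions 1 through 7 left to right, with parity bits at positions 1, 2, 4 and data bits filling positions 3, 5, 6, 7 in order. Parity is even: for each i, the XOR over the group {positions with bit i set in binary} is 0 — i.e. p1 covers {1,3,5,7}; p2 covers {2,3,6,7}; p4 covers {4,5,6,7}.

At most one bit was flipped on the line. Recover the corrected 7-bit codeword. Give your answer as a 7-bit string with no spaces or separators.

s1 (pos 1,3,5,7): 1⊕0⊕0⊕1 = 0
s2 (pos 2,3,6,7): 1⊕0⊕0⊕1 = 0
s4 (pos 4,5,6,7): 0⊕0⊕0⊕1 = 1
Syndrome s4…s1 = 100 → error at position 4.
Flip position 4: 1100001 → 1101001

1101001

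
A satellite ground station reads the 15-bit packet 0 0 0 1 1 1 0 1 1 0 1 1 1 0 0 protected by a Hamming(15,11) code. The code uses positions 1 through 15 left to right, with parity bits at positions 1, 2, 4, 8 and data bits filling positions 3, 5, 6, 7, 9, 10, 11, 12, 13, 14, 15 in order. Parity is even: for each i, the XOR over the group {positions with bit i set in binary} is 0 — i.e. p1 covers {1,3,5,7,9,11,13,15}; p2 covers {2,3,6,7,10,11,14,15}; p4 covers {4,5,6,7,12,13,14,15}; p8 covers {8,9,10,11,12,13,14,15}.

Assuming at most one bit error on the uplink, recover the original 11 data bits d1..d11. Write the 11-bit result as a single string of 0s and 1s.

01101010100

s1 (pos 1,3,5,7,9,11,13,15): 0⊕0⊕1⊕0⊕1⊕1⊕1⊕0 = 0
s2 (pos 2,3,6,7,10,11,14,15): 0⊕0⊕1⊕0⊕0⊕1⊕0⊕0 = 0
s4 (pos 4,5,6,7,12,13,14,15): 1⊕1⊕1⊕0⊕1⊕1⊕0⊕0 = 1
s8 (pos 8,9,10,11,12,13,14,15): 1⊕1⊕0⊕1⊕1⊕1⊕0⊕0 = 1
Syndrome s8…s1 = 1100 → error at position 12.
Flip position 12: 000111011011100 → 000111011010100
Read data bits from positions 3,5,6,7,9,10,11,12,13,14,15: 01101010100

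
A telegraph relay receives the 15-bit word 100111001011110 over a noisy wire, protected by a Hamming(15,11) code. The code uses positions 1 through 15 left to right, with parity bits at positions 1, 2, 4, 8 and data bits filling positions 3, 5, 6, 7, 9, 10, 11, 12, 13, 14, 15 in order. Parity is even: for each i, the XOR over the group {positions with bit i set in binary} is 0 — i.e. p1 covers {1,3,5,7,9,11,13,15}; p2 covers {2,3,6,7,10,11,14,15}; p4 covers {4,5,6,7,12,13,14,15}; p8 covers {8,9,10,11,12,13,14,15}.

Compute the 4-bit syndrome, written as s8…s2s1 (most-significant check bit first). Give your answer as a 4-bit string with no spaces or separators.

s1 (pos 1,3,5,7,9,11,13,15): 1⊕0⊕1⊕0⊕1⊕1⊕1⊕0 = 1
s2 (pos 2,3,6,7,10,11,14,15): 0⊕0⊕1⊕0⊕0⊕1⊕1⊕0 = 1
s4 (pos 4,5,6,7,12,13,14,15): 1⊕1⊕1⊕0⊕1⊕1⊕1⊕0 = 0
s8 (pos 8,9,10,11,12,13,14,15): 0⊕1⊕0⊕1⊕1⊕1⊕1⊕0 = 1
Syndrome s8…s1 = 1011 → error at position 11.

1011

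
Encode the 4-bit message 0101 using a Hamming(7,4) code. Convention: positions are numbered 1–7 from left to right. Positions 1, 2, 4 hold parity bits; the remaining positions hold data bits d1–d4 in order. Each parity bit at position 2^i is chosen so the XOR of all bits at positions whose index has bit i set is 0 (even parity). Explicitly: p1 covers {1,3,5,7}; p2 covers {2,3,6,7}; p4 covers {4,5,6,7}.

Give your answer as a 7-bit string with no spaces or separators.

Place data at non-parity positions: p1 p2 0 p4 1 0 1
p1 (pos 1,3,5,7): XOR of data positions = 0⊕1⊕1 = 0
p2 (pos 2,3,6,7): XOR of data positions = 0⊕0⊕1 = 1
p4 (pos 4,5,6,7): XOR of data positions = 1⊕0⊕1 = 0
Codeword: 0100101

0100101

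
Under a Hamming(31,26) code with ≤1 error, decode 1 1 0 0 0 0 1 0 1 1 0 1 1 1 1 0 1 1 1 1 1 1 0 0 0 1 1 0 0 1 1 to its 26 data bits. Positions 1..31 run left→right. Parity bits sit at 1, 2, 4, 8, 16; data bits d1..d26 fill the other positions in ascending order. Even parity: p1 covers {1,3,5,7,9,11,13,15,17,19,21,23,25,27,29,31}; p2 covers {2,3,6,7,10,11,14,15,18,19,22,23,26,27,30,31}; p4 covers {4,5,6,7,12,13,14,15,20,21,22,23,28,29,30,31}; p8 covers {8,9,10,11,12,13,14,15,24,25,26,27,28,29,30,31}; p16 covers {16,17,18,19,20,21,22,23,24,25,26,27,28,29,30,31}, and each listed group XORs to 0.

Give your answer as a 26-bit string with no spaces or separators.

00011101111111111000110011

s1 (pos 1,3,5,7,9,11,13,15,17,19,21,23,25,27,29,31): 1⊕0⊕0⊕1⊕1⊕0⊕1⊕1⊕1⊕1⊕1⊕0⊕0⊕1⊕0⊕1 = 0
s2 (pos 2,3,6,7,10,11,14,15,18,19,22,23,26,27,30,31): 1⊕0⊕0⊕1⊕1⊕0⊕1⊕1⊕1⊕1⊕1⊕0⊕1⊕1⊕1⊕1 = 0
s4 (pos 4,5,6,7,12,13,14,15,20,21,22,23,28,29,30,31): 0⊕0⊕0⊕1⊕1⊕1⊕1⊕1⊕1⊕1⊕1⊕0⊕0⊕0⊕1⊕1 = 0
s8 (pos 8,9,10,11,12,13,14,15,24,25,26,27,28,29,30,31): 0⊕1⊕1⊕0⊕1⊕1⊕1⊕1⊕0⊕0⊕1⊕1⊕0⊕0⊕1⊕1 = 0
s16 (pos 16,17,18,19,20,21,22,23,24,25,26,27,28,29,30,31): 0⊕1⊕1⊕1⊕1⊕1⊕1⊕0⊕0⊕0⊕1⊕1⊕0⊕0⊕1⊕1 = 0
Syndrome s16…s1 = 00000 → no error.
Read data bits from positions 3,5,6,7,9,10,11,12,13,14,15,17,18,19,20,21,22,23,24,25,26,27,28,29,30,31: 00011101111111111000110011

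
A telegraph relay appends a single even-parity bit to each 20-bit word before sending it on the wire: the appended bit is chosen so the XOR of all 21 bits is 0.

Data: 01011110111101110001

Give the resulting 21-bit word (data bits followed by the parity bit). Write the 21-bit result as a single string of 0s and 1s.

010111101111011100011

XOR of the 20 data bits: 0⊕1⊕0⊕1⊕1⊕1⊕1⊕0⊕1⊕1⊕1⊕1⊕0⊕1⊕1⊕1⊕0⊕0⊕0⊕1 = 1
Parity bit = 1 (so all 21 bits XOR to 0).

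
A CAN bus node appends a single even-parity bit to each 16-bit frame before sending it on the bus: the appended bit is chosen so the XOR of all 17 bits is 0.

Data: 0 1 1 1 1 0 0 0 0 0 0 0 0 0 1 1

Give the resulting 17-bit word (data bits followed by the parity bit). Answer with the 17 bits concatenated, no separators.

XOR of the 16 data bits: 0⊕1⊕1⊕1⊕1⊕0⊕0⊕0⊕0⊕0⊕0⊕0⊕0⊕0⊕1⊕1 = 0
Parity bit = 0 (so all 17 bits XOR to 0).

01111000000000110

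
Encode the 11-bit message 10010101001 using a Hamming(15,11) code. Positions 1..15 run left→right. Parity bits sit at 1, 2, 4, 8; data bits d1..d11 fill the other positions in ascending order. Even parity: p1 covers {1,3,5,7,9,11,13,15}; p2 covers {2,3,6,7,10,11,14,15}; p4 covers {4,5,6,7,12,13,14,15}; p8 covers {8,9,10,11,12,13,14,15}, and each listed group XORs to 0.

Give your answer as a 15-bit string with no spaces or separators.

101100110101001

Place data at non-parity positions: p1 p2 1 p4 0 0 1 p8 0 1 0 1 0 0 1
p1 (pos 1,3,5,7,9,11,13,15): XOR of data positions = 1⊕0⊕1⊕0⊕0⊕0⊕1 = 1
p2 (pos 2,3,6,7,10,11,14,15): XOR of data positions = 1⊕0⊕1⊕1⊕0⊕0⊕1 = 0
p4 (pos 4,5,6,7,12,13,14,15): XOR of data positions = 0⊕0⊕1⊕1⊕0⊕0⊕1 = 1
p8 (pos 8,9,10,11,12,13,14,15): XOR of data positions = 0⊕1⊕0⊕1⊕0⊕0⊕1 = 1
Codeword: 101100110101001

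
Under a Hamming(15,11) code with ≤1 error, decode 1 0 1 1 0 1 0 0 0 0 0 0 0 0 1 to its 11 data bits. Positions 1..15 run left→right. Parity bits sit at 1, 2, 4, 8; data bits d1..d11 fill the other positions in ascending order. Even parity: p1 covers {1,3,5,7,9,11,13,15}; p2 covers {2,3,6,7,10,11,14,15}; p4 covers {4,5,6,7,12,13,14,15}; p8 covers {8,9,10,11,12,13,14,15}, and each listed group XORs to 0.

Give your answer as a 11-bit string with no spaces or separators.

10100000000

s1 (pos 1,3,5,7,9,11,13,15): 1⊕1⊕0⊕0⊕0⊕0⊕0⊕1 = 1
s2 (pos 2,3,6,7,10,11,14,15): 0⊕1⊕1⊕0⊕0⊕0⊕0⊕1 = 1
s4 (pos 4,5,6,7,12,13,14,15): 1⊕0⊕1⊕0⊕0⊕0⊕0⊕1 = 1
s8 (pos 8,9,10,11,12,13,14,15): 0⊕0⊕0⊕0⊕0⊕0⊕0⊕1 = 1
Syndrome s8…s1 = 1111 → error at position 15.
Flip position 15: 101101000000001 → 101101000000000
Read data bits from positions 3,5,6,7,9,10,11,12,13,14,15: 10100000000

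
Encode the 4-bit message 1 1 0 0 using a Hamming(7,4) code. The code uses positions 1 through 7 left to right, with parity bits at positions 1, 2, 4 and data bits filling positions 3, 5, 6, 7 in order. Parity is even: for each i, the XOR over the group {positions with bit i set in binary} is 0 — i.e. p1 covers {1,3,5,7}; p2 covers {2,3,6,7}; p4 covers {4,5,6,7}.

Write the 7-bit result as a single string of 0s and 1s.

0111100

Place data at non-parity positions: p1 p2 1 p4 1 0 0
p1 (pos 1,3,5,7): XOR of data positions = 1⊕1⊕0 = 0
p2 (pos 2,3,6,7): XOR of data positions = 1⊕0⊕0 = 1
p4 (pos 4,5,6,7): XOR of data positions = 1⊕0⊕0 = 1
Codeword: 0111100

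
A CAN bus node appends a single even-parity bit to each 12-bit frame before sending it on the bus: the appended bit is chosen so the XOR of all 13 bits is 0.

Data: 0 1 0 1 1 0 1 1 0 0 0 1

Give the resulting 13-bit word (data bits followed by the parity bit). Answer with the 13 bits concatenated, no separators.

XOR of the 12 data bits: 0⊕1⊕0⊕1⊕1⊕0⊕1⊕1⊕0⊕0⊕0⊕1 = 0
Parity bit = 0 (so all 13 bits XOR to 0).

0101101100010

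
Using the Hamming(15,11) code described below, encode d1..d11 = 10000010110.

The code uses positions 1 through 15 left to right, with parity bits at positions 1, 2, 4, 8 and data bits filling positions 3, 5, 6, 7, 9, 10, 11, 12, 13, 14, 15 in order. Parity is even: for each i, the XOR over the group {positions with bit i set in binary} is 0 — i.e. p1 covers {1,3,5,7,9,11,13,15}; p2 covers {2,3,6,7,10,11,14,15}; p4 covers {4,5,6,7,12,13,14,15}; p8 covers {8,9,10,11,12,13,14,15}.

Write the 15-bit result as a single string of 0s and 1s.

Place data at non-parity positions: p1 p2 1 p4 0 0 0 p8 0 0 1 0 1 1 0
p1 (pos 1,3,5,7,9,11,13,15): XOR of data positions = 1⊕0⊕0⊕0⊕1⊕1⊕0 = 1
p2 (pos 2,3,6,7,10,11,14,15): XOR of data positions = 1⊕0⊕0⊕0⊕1⊕1⊕0 = 1
p4 (pos 4,5,6,7,12,13,14,15): XOR of data positions = 0⊕0⊕0⊕0⊕1⊕1⊕0 = 0
p8 (pos 8,9,10,11,12,13,14,15): XOR of data positions = 0⊕0⊕1⊕0⊕1⊕1⊕0 = 1
Codeword: 111000010010110

111000010010110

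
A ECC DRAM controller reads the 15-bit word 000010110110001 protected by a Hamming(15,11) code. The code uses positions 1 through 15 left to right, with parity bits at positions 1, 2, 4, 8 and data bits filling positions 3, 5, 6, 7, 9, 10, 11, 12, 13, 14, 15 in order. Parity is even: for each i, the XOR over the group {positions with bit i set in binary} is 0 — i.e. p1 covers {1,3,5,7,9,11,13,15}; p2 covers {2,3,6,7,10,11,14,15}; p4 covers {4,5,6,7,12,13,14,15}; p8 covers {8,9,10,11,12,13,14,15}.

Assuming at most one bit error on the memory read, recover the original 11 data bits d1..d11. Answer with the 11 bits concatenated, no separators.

s1 (pos 1,3,5,7,9,11,13,15): 0⊕0⊕1⊕1⊕0⊕1⊕0⊕1 = 0
s2 (pos 2,3,6,7,10,11,14,15): 0⊕0⊕0⊕1⊕1⊕1⊕0⊕1 = 0
s4 (pos 4,5,6,7,12,13,14,15): 0⊕1⊕0⊕1⊕0⊕0⊕0⊕1 = 1
s8 (pos 8,9,10,11,12,13,14,15): 1⊕0⊕1⊕1⊕0⊕0⊕0⊕1 = 0
Syndrome s8…s1 = 0100 → error at position 4.
Flip position 4: 000010110110001 → 000110110110001
Read data bits from positions 3,5,6,7,9,10,11,12,13,14,15: 01010110001

01010110001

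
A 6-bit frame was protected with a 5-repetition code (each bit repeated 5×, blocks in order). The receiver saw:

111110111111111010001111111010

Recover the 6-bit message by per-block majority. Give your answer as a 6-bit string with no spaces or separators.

111011

Block 1 (11111): 5 ones → 1
Block 2 (01111): 4 ones → 1
Block 3 (11111): 5 ones → 1
Block 4 (01000): 1 one → 0
Block 5 (11111): 5 ones → 1
Block 6 (11010): 3 ones → 1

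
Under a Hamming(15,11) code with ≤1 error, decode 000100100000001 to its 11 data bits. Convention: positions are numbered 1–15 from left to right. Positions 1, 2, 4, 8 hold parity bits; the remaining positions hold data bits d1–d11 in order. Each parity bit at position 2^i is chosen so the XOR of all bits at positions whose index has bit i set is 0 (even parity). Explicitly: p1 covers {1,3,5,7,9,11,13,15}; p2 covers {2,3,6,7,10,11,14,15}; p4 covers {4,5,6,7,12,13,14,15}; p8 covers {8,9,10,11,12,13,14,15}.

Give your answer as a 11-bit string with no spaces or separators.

s1 (pos 1,3,5,7,9,11,13,15): 0⊕0⊕0⊕1⊕0⊕0⊕0⊕1 = 0
s2 (pos 2,3,6,7,10,11,14,15): 0⊕0⊕0⊕1⊕0⊕0⊕0⊕1 = 0
s4 (pos 4,5,6,7,12,13,14,15): 1⊕0⊕0⊕1⊕0⊕0⊕0⊕1 = 1
s8 (pos 8,9,10,11,12,13,14,15): 0⊕0⊕0⊕0⊕0⊕0⊕0⊕1 = 1
Syndrome s8…s1 = 1100 → error at position 12.
Flip position 12: 000100100000001 → 000100100001001
Read data bits from positions 3,5,6,7,9,10,11,12,13,14,15: 00010001001

00010001001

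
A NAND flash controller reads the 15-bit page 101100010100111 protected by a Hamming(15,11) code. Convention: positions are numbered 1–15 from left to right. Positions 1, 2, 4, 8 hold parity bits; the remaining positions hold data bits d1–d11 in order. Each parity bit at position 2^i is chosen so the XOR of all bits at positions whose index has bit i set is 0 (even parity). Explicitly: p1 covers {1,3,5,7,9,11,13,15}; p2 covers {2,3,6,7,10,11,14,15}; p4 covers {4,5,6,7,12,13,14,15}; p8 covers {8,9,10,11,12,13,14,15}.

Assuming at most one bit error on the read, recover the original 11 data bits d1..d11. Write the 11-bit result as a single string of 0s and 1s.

10000100111

s1 (pos 1,3,5,7,9,11,13,15): 1⊕1⊕0⊕0⊕0⊕0⊕1⊕1 = 0
s2 (pos 2,3,6,7,10,11,14,15): 0⊕1⊕0⊕0⊕1⊕0⊕1⊕1 = 0
s4 (pos 4,5,6,7,12,13,14,15): 1⊕0⊕0⊕0⊕0⊕1⊕1⊕1 = 0
s8 (pos 8,9,10,11,12,13,14,15): 1⊕0⊕1⊕0⊕0⊕1⊕1⊕1 = 1
Syndrome s8…s1 = 1000 → error at position 8.
Flip position 8: 101100010100111 → 101100000100111
Read data bits from positions 3,5,6,7,9,10,11,12,13,14,15: 10000100111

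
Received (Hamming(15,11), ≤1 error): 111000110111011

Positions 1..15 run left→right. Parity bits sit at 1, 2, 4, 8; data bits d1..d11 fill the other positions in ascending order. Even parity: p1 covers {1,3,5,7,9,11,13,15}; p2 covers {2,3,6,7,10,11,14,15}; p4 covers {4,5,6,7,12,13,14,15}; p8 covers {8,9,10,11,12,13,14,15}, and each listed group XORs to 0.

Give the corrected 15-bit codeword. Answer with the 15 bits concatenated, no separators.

s1 (pos 1,3,5,7,9,11,13,15): 1⊕1⊕0⊕1⊕0⊕1⊕0⊕1 = 1
s2 (pos 2,3,6,7,10,11,14,15): 1⊕1⊕0⊕1⊕1⊕1⊕1⊕1 = 1
s4 (pos 4,5,6,7,12,13,14,15): 0⊕0⊕0⊕1⊕1⊕0⊕1⊕1 = 0
s8 (pos 8,9,10,11,12,13,14,15): 1⊕0⊕1⊕1⊕1⊕0⊕1⊕1 = 0
Syndrome s8…s1 = 0011 → error at position 3.
Flip position 3: 111000110111011 → 110000110111011

110000110111011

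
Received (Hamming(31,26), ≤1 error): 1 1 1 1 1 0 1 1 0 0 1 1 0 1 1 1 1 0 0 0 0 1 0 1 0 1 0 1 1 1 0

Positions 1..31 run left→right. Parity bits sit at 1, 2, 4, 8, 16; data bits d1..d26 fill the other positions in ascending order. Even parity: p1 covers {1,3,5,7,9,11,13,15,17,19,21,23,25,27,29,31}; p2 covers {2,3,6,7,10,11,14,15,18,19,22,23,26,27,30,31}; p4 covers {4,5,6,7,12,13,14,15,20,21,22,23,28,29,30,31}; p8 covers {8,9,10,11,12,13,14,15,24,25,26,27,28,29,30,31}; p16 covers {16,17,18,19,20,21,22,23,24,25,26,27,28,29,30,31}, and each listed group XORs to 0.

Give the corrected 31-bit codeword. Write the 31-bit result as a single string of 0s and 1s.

1011101100110111100001010101110

s1 (pos 1,3,5,7,9,11,13,15,17,19,21,23,25,27,29,31): 1⊕1⊕1⊕1⊕0⊕1⊕0⊕1⊕1⊕0⊕0⊕0⊕0⊕0⊕1⊕0 = 0
s2 (pos 2,3,6,7,10,11,14,15,18,19,22,23,26,27,30,31): 1⊕1⊕0⊕1⊕0⊕1⊕1⊕1⊕0⊕0⊕1⊕0⊕1⊕0⊕1⊕0 = 1
s4 (pos 4,5,6,7,12,13,14,15,20,21,22,23,28,29,30,31): 1⊕1⊕0⊕1⊕1⊕0⊕1⊕1⊕0⊕0⊕1⊕0⊕1⊕1⊕1⊕0 = 0
s8 (pos 8,9,10,11,12,13,14,15,24,25,26,27,28,29,30,31): 1⊕0⊕0⊕1⊕1⊕0⊕1⊕1⊕1⊕0⊕1⊕0⊕1⊕1⊕1⊕0 = 0
s16 (pos 16,17,18,19,20,21,22,23,24,25,26,27,28,29,30,31): 1⊕1⊕0⊕0⊕0⊕0⊕1⊕0⊕1⊕0⊕1⊕0⊕1⊕1⊕1⊕0 = 0
Syndrome s16…s1 = 00010 → error at position 2.
Flip position 2: 1111101100110111100001010101110 → 1011101100110111100001010101110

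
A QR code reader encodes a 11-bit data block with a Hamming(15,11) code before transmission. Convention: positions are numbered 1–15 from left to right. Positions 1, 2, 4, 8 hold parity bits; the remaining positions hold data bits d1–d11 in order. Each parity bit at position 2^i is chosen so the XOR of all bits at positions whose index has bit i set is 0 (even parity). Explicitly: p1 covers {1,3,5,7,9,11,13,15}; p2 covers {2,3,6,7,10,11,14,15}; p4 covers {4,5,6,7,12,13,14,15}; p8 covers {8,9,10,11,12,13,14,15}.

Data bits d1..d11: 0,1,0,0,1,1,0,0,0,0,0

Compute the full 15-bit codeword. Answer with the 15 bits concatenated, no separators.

010110001100000

Place data at non-parity positions: p1 p2 0 p4 1 0 0 p8 1 1 0 0 0 0 0
p1 (pos 1,3,5,7,9,11,13,15): XOR of data positions = 0⊕1⊕0⊕1⊕0⊕0⊕0 = 0
p2 (pos 2,3,6,7,10,11,14,15): XOR of data positions = 0⊕0⊕0⊕1⊕0⊕0⊕0 = 1
p4 (pos 4,5,6,7,12,13,14,15): XOR of data positions = 1⊕0⊕0⊕0⊕0⊕0⊕0 = 1
p8 (pos 8,9,10,11,12,13,14,15): XOR of data positions = 1⊕1⊕0⊕0⊕0⊕0⊕0 = 0
Codeword: 010110001100000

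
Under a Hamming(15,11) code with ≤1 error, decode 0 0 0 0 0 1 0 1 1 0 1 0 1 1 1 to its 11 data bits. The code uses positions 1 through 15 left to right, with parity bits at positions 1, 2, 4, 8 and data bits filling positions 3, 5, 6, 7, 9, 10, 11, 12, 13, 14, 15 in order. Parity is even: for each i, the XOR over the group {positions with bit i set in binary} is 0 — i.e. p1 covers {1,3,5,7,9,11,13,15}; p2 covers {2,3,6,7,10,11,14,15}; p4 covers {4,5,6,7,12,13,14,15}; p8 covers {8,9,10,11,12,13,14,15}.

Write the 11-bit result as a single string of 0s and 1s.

s1 (pos 1,3,5,7,9,11,13,15): 0⊕0⊕0⊕0⊕1⊕1⊕1⊕1 = 0
s2 (pos 2,3,6,7,10,11,14,15): 0⊕0⊕1⊕0⊕0⊕1⊕1⊕1 = 0
s4 (pos 4,5,6,7,12,13,14,15): 0⊕0⊕1⊕0⊕0⊕1⊕1⊕1 = 0
s8 (pos 8,9,10,11,12,13,14,15): 1⊕1⊕0⊕1⊕0⊕1⊕1⊕1 = 0
Syndrome s8…s1 = 0000 → no error.
Read data bits from positions 3,5,6,7,9,10,11,12,13,14,15: 00101010111

00101010111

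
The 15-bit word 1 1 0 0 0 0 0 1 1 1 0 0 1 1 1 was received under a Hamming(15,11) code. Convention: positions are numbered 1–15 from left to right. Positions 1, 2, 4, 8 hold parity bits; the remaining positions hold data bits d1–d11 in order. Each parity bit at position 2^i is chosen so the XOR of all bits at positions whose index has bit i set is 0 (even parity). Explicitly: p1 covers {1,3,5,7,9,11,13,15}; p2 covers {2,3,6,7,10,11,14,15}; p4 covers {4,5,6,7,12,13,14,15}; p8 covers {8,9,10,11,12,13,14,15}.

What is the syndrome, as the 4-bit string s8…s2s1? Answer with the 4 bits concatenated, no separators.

s1 (pos 1,3,5,7,9,11,13,15): 1⊕0⊕0⊕0⊕1⊕0⊕1⊕1 = 0
s2 (pos 2,3,6,7,10,11,14,15): 1⊕0⊕0⊕0⊕1⊕0⊕1⊕1 = 0
s4 (pos 4,5,6,7,12,13,14,15): 0⊕0⊕0⊕0⊕0⊕1⊕1⊕1 = 1
s8 (pos 8,9,10,11,12,13,14,15): 1⊕1⊕1⊕0⊕0⊕1⊕1⊕1 = 0
Syndrome s8…s1 = 0100 → error at position 4.

0100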